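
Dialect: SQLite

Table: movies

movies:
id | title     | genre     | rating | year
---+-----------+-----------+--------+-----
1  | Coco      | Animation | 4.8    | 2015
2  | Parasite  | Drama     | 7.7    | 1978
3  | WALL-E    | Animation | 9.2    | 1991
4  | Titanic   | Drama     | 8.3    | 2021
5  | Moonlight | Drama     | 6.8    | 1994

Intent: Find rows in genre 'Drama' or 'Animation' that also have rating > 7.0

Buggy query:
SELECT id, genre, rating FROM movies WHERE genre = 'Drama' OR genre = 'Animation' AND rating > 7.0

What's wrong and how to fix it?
Bug: Without parentheses, AND is evaluated before OR, so the rating filter only applies to the 'Animation' branch

Fix: Add parentheses around the OR so the AND applies to both alternatives

Corrected query:
SELECT id, genre, rating FROM movies WHERE (genre = 'Drama' OR genre = 'Animation') AND rating > 7.0

Result:
id | genre     | rating
---+-----------+-------
2  | Drama     | 7.7   
3  | Animation | 9.2   
4  | Drama     | 8.3   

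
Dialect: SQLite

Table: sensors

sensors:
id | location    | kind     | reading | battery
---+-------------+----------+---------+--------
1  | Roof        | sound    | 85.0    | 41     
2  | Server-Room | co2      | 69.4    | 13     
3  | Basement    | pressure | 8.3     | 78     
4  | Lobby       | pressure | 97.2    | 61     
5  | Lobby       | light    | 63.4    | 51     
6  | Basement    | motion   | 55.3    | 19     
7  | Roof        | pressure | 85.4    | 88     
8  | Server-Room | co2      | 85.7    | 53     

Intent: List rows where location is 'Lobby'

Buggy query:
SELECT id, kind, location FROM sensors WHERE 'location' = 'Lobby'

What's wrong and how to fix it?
Bug: 'location' in single quotes is a string literal, not the column; the comparison is literal-vs-literal and never true

Fix: Remove the quotes around the column name (or use double quotes for an identifier)

Corrected query:
SELECT id, kind, location FROM sensors WHERE location = 'Lobby'

Result:
id | kind     | location
---+----------+---------
4  | pressure | Lobby   
5  | light    | Lobby   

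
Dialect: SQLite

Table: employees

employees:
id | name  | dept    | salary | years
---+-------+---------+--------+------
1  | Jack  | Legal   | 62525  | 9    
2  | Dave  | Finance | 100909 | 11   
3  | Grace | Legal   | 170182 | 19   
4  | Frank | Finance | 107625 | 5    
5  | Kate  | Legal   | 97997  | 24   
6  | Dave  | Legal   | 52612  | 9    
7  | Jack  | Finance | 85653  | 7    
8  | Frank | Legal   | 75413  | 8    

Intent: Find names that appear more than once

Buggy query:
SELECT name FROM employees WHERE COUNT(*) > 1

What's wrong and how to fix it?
Bug: COUNT(*) is an aggregate and cannot be used in WHERE

Fix: GROUP BY name, then filter groups with HAVING COUNT(*) > 1

Corrected query:
SELECT name FROM employees GROUP BY name HAVING COUNT(*) > 1

Result:
name 
-----
Dave 
Frank
Jack 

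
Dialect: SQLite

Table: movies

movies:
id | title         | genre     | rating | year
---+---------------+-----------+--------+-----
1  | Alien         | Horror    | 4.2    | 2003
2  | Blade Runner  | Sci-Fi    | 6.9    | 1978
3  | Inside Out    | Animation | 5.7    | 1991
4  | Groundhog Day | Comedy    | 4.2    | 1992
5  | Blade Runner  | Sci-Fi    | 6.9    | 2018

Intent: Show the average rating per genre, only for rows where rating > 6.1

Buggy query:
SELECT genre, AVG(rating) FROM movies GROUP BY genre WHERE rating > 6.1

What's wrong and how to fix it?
Bug: Row-level WHERE must come before GROUP BY in the clause order

Fix: Place WHERE between FROM and GROUP BY

Corrected query:
SELECT genre, AVG(rating) FROM movies WHERE rating > 6.1 GROUP BY genre

Result:
genre  | AVG(rating)
-------+------------
Sci-Fi | 6.9        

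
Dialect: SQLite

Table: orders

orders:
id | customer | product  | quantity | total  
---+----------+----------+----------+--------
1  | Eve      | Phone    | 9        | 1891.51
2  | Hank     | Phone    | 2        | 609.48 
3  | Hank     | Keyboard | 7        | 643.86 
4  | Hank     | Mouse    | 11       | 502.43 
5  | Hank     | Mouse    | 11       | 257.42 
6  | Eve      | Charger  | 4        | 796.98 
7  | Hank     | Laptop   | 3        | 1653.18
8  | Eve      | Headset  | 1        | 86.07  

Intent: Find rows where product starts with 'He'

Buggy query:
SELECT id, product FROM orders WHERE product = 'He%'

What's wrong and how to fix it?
Bug: Wildcards only work with LIKE; '=' treats '%' as a literal character

Fix: Use LIKE for wildcard pattern matching

Corrected query:
SELECT id, product FROM orders WHERE product LIKE 'He%'

Result:
id | product
---+--------
8  | Headset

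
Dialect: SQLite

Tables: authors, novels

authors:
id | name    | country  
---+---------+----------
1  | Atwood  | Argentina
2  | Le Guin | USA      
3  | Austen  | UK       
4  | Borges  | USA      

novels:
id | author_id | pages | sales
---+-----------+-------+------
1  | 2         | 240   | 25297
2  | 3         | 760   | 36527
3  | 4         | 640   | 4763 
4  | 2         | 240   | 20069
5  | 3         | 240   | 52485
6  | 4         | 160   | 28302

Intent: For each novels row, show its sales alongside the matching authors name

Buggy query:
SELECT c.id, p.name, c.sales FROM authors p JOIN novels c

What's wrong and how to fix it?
Bug: Missing join condition: each novels row is matched to all authors rows instead of just its own

Fix: Specify the join condition linking the foreign key to the parent id

Corrected query:
SELECT c.id, p.name, c.sales FROM authors p JOIN novels c ON c.author_id = p.id

Result:
id | name    | sales
---+---------+------
1  | Le Guin | 25297
2  | Austen  | 36527
3  | Borges  | 4763 
4  | Le Guin | 20069
5  | Austen  | 52485
6  | Borges  | 28302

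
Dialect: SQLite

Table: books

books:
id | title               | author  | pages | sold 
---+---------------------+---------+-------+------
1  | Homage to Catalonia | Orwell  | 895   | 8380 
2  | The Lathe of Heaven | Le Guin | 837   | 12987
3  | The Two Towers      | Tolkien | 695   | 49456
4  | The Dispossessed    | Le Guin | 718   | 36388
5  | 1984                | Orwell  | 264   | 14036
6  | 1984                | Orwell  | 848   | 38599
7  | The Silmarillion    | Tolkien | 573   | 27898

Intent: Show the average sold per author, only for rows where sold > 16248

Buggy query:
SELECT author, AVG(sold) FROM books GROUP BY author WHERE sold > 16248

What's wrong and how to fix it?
Bug: WHERE cannot follow GROUP BY

Fix: Place WHERE between FROM and GROUP BY

Corrected query:
SELECT author, AVG(sold) FROM books WHERE sold > 16248 GROUP BY author

Result:
author  | AVG(sold)
--------+----------
Le Guin | 36388    
Orwell  | 38599    
Tolkien | 38677    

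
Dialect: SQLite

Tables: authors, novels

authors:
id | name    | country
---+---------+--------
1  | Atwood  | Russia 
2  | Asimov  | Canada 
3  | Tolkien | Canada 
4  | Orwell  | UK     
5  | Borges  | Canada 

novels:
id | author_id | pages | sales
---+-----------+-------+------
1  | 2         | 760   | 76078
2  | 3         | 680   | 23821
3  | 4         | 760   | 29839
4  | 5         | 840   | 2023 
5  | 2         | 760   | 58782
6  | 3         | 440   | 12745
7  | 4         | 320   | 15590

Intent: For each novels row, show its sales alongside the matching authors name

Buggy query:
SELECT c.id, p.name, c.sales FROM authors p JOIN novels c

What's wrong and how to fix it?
Bug: Missing join condition: each novels row is matched to all authors rows instead of just its own

Fix: Add ON c.author_id = p.id to the JOIN

Corrected query:
SELECT c.id, p.name, c.sales FROM authors p JOIN novels c ON c.author_id = p.id

Result:
id | name    | sales
---+---------+------
1  | Asimov  | 76078
2  | Tolkien | 23821
3  | Orwell  | 29839
4  | Borges  | 2023 
5  | Asimov  | 58782
6  | Tolkien | 12745
7  | Orwell  | 15590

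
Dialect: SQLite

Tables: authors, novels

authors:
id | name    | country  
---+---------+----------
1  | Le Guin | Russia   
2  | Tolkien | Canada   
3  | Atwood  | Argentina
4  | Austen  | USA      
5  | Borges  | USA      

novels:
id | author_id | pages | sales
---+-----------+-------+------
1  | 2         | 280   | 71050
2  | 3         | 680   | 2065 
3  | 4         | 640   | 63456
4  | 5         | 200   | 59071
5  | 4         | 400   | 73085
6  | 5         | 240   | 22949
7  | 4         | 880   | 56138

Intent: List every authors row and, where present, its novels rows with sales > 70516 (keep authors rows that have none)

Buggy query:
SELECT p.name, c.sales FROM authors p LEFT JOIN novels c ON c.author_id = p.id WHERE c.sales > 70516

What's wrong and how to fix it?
Bug: A WHERE condition on the right-hand table after LEFT JOIN drops unmatched parents

Fix: Move the right-table condition into the ON clause so unmatched parents are kept

Corrected query:
SELECT p.name, c.sales FROM authors p LEFT JOIN novels c ON c.author_id = p.id AND c.sales > 70516

Result:
name    | sales
--------+------
Le Guin | NULL 
Tolkien | 71050
Atwood  | NULL 
Austen  | 73085
Borges  | NULL 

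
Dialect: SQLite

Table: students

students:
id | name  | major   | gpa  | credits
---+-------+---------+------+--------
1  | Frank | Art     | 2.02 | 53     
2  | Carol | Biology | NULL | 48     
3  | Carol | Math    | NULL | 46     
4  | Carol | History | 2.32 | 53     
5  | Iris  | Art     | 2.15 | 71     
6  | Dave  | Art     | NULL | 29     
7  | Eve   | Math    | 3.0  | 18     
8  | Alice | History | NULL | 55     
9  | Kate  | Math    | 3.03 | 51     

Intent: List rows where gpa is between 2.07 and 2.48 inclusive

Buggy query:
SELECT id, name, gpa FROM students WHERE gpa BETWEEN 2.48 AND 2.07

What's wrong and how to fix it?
Bug: The bounds are reversed; BETWEEN a AND b requires a <= b to match anything

Fix: Swap the bounds so the smaller value comes first

Corrected query:
SELECT id, name, gpa FROM students WHERE gpa BETWEEN 2.07 AND 2.48

Result:
id | name  | gpa 
---+-------+-----
4  | Carol | 2.32
5  | Iris  | 2.15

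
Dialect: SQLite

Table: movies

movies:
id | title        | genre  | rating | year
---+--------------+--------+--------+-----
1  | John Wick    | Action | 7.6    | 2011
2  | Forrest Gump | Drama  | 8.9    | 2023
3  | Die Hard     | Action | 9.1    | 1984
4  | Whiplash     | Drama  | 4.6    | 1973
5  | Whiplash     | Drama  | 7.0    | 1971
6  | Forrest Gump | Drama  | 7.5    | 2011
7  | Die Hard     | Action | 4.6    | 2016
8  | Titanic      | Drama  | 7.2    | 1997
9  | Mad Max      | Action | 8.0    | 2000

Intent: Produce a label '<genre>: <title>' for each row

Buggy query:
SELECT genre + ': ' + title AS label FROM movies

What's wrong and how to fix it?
Bug: '+' is numeric addition; on text columns SQLite converts them to 0 instead of concatenating

Fix: Replace + with || to concatenate text

Corrected query:
SELECT genre || ': ' || title AS label FROM movies

Result:
label              
-------------------
Action: John Wick  
Drama: Forrest Gump
Action: Die Hard   
Drama: Whiplash    
Drama: Whiplash    
Drama: Forrest Gump
Action: Die Hard   
Drama: Titanic     
Action: Mad Max    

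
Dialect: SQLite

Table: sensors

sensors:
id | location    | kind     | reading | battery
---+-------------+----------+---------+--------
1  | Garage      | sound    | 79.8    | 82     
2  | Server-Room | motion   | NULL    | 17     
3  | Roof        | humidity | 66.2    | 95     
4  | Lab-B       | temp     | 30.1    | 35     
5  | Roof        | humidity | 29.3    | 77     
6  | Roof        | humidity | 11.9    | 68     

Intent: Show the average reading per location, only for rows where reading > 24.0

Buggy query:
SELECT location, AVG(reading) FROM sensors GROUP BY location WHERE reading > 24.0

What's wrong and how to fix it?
Bug: WHERE cannot follow GROUP BY

Fix: Place WHERE between FROM and GROUP BY

Corrected query:
SELECT location, AVG(reading) FROM sensors WHERE reading > 24.0 GROUP BY location

Result:
location | AVG(reading)
---------+-------------
Garage   | 79.8        
Lab-B    | 30.1        
Roof     | 47.75       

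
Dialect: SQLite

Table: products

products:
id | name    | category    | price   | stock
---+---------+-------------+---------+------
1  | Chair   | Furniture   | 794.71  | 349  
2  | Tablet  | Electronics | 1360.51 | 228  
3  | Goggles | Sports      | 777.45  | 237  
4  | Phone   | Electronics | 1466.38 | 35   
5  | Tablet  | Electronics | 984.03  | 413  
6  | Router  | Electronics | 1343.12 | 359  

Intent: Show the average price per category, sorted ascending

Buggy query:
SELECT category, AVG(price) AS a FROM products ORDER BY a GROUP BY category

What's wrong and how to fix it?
Bug: ORDER BY appears before GROUP BY; SQL clause order requires GROUP BY first

Fix: Move ORDER BY to the end, after GROUP BY

Corrected query:
SELECT category, AVG(price) AS a FROM products GROUP BY category ORDER BY a

Result:
category    | a      
------------+--------
Sports      | 777.45 
Furniture   | 794.71 
Electronics | 1288.51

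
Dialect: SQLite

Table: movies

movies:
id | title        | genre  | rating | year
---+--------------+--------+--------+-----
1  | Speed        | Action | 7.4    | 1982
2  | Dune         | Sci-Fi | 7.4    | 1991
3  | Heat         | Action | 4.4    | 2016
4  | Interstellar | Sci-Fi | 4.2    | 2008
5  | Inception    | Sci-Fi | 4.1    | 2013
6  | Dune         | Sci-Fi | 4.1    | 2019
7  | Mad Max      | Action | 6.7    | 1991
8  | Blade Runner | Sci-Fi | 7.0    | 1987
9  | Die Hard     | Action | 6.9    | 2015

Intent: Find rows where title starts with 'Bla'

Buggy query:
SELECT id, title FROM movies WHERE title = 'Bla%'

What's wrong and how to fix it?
Bug: '=' compares the literal string including the % character; pattern matching needs LIKE

Fix: Use LIKE for wildcard pattern matching

Corrected query:
SELECT id, title FROM movies WHERE title LIKE 'Bla%'

Result:
id | title       
---+-------------
8  | Blade Runner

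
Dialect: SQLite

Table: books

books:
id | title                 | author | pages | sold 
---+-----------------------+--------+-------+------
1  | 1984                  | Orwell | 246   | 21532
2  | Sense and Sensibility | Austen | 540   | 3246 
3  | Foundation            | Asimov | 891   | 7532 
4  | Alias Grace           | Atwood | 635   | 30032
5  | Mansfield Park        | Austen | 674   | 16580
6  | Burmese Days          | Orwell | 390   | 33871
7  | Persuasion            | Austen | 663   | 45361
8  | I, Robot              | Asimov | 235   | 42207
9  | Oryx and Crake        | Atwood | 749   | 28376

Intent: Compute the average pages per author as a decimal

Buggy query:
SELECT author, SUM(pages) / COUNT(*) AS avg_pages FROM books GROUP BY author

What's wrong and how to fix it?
Bug: Both operands are integers, so '/' performs integer division and truncates

Fix: Cast one side to REAL so the division keeps the fractional part

Corrected query:
SELECT author, SUM(pages) * 1.0 / COUNT(*) AS avg_pages FROM books GROUP BY author

Result:
author | avg_pages 
-------+-----------
Asimov | 563       
Atwood | 692       
Austen | 625.666667
Orwell | 318       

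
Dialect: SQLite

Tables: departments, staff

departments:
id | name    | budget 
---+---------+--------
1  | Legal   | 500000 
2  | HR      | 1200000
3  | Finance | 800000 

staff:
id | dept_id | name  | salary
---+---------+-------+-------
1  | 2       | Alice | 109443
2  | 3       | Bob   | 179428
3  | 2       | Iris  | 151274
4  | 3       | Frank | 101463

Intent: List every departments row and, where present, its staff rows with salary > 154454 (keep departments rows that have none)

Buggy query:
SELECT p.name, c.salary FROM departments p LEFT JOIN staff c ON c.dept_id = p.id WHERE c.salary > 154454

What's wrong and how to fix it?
Bug: Filtering c.salary in WHERE discards the NULL rows produced by LEFT JOIN, turning it into an inner join

Fix: Move the right-table condition into the ON clause so unmatched parents are kept

Corrected query:
SELECT p.name, c.salary FROM departments p LEFT JOIN staff c ON c.dept_id = p.id AND c.salary > 154454

Result:
name    | salary
--------+-------
Legal   | NULL  
HR      | NULL  
Finance | 179428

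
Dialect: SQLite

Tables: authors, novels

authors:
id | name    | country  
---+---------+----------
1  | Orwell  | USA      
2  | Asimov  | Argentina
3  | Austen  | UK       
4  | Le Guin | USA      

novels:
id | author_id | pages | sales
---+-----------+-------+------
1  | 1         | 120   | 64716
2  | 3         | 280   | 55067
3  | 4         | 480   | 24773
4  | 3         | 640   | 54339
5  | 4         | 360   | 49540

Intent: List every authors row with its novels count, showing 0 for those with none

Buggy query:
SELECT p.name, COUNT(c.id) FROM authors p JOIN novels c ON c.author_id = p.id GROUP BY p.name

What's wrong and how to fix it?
Bug: INNER JOIN drops authors rows that have no matching novels rows

Fix: Use LEFT JOIN so parents without children still appear (COUNT(c.id) gives 0)

Corrected query:
SELECT p.name, COUNT(c.id) FROM authors p LEFT JOIN novels c ON c.author_id = p.id GROUP BY p.name

Result:
name    | COUNT(c.id)
--------+------------
Asimov  | 0          
Austen  | 2          
Le Guin | 2          
Orwell  | 1          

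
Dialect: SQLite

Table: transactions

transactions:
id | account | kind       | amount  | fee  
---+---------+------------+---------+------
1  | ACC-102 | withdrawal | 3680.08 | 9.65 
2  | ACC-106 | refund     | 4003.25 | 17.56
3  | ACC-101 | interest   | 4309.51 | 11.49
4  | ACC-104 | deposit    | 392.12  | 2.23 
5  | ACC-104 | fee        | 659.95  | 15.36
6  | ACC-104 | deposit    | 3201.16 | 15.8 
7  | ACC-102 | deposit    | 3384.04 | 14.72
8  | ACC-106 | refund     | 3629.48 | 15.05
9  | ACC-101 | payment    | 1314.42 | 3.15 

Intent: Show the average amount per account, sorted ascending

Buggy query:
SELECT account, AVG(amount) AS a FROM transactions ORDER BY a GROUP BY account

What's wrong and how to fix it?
Bug: ORDER BY appears before GROUP BY; SQL clause order requires GROUP BY first

Fix: Move ORDER BY to the end, after GROUP BY

Corrected query:
SELECT account, AVG(amount) AS a FROM transactions GROUP BY account ORDER BY a

Result:
account | a          
--------+------------
ACC-104 | 1417.743333
ACC-101 | 2811.965   
ACC-102 | 3532.06    
ACC-106 | 3816.365   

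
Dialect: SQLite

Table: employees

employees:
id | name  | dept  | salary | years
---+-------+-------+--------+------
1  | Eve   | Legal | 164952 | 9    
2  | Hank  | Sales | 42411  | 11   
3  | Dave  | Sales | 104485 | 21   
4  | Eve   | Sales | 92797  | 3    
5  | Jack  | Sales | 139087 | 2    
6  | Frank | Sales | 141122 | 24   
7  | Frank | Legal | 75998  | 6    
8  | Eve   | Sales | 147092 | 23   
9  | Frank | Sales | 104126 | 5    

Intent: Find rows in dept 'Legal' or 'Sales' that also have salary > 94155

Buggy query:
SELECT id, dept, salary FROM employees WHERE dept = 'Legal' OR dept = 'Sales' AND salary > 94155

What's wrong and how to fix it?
Bug: AND binds tighter than OR, so this parses as dept = 'Legal' OR (dept = 'Sales' AND salary > 94155)

Fix: Add parentheses around the OR so the AND applies to both alternatives

Corrected query:
SELECT id, dept, salary FROM employees WHERE (dept = 'Legal' OR dept = 'Sales') AND salary > 94155

Result:
id | dept  | salary
---+-------+-------
1  | Legal | 164952
3  | Sales | 104485
5  | Sales | 139087
6  | Sales | 141122
8  | Sales | 147092
9  | Sales | 104126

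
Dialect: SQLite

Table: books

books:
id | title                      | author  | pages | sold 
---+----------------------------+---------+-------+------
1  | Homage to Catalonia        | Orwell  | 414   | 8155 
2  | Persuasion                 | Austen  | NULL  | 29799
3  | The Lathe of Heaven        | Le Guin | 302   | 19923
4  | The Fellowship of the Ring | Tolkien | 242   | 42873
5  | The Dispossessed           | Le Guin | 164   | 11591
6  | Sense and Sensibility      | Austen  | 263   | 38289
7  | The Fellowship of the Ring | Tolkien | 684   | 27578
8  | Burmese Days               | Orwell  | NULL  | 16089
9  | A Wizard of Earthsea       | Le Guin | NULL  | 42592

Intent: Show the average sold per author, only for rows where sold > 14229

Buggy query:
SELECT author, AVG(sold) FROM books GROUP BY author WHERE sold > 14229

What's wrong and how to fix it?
Bug: Row-level WHERE must come before GROUP BY in the clause order

Fix: Move the WHERE clause before GROUP BY

Corrected query:
SELECT author, AVG(sold) FROM books WHERE sold > 14229 GROUP BY author

Result:
author  | AVG(sold)
--------+----------
Austen  | 34044    
Le Guin | 31257.5  
Orwell  | 16089    
Tolkien | 35225.5  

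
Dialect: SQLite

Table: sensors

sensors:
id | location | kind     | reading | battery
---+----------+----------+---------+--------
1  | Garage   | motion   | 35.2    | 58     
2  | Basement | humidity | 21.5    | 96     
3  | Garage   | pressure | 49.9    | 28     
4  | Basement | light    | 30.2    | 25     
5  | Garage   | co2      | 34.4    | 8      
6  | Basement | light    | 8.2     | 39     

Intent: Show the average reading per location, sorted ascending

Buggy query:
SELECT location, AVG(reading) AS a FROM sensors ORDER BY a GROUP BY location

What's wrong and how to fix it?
Bug: ORDER BY appears before GROUP BY; SQL clause order requires GROUP BY first

Fix: Move ORDER BY to the end, after GROUP BY

Corrected query:
SELECT location, AVG(reading) AS a FROM sensors GROUP BY location ORDER BY a

Result:
location | a        
---------+----------
Basement | 19.966667
Garage   | 39.833333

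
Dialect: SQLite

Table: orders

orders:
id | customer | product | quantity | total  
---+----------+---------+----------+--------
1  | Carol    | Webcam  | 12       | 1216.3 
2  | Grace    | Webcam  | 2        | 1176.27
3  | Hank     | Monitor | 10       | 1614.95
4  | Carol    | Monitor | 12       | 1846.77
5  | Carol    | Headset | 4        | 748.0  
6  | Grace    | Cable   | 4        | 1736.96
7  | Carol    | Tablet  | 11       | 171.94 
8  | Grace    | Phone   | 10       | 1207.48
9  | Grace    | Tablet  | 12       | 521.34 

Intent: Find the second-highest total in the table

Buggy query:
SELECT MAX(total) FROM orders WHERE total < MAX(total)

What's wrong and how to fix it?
Bug: MAX(total) on the right of the comparison is an aggregate-in-WHERE error

Fix: Put the inner MAX in a scalar subquery

Corrected query:
SELECT MAX(total) FROM orders WHERE total < (SELECT MAX(total) FROM orders)

Result:
MAX(total)
----------
1736.96   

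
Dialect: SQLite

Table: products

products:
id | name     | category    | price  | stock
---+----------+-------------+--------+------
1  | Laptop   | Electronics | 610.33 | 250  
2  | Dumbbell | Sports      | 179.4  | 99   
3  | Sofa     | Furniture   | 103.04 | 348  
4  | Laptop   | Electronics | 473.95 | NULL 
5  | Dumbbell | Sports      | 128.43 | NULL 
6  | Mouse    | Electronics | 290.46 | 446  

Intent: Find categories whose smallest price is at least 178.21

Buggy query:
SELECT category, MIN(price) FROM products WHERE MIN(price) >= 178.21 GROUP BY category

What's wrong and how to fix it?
Bug: MIN() in WHERE is a misuse of aggregate

Fix: Replace WHERE with HAVING after the GROUP BY

Corrected query:
SELECT category, MIN(price) FROM products GROUP BY category HAVING MIN(price) >= 178.21

Result:
category    | MIN(price)
------------+-----------
Electronics | 290.46    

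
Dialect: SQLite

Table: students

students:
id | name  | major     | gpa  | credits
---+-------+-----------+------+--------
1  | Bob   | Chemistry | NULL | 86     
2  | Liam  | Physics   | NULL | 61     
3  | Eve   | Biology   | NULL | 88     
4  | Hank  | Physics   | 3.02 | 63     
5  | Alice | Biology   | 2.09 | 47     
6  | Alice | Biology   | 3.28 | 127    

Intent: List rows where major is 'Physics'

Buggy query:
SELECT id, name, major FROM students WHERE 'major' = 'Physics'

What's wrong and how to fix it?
Bug: Single quotes denote string literals in SQL; the column name is being compared as a constant string

Fix: Reference the column as major without single quotes

Corrected query:
SELECT id, name, major FROM students WHERE major = 'Physics'

Result:
id | name | major  
---+------+--------
2  | Liam | Physics
4  | Hank | Physics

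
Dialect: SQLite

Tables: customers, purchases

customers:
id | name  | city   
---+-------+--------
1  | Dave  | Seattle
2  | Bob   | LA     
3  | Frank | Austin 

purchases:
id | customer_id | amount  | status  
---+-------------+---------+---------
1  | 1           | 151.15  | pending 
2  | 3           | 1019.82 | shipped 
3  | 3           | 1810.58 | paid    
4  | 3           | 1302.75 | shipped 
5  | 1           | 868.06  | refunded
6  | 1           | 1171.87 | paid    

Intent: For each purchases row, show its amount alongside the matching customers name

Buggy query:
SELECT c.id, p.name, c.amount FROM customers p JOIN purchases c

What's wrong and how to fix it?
Bug: JOIN with no ON clause produces a cartesian product; every purchases row pairs with every customers row

Fix: Specify the join condition linking the foreign key to the parent id

Corrected query:
SELECT c.id, p.name, c.amount FROM customers p JOIN purchases c ON c.customer_id = p.id

Result:
id | name  | amount 
---+-------+--------
1  | Dave  | 151.15 
2  | Frank | 1019.82
3  | Frank | 1810.58
4  | Frank | 1302.75
5  | Dave  | 868.06 
6  | Dave  | 1171.87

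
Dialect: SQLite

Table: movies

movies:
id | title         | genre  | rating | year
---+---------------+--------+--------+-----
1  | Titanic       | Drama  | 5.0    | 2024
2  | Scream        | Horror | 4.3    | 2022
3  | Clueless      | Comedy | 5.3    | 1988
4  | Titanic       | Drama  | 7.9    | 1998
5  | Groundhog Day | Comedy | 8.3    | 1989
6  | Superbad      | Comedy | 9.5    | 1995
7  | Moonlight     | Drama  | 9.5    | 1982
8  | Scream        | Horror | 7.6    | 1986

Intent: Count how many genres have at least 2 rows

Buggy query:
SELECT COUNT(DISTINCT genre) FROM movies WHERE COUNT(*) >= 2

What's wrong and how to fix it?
Bug: WHERE filters individual rows, not groups, so a group-level COUNT is invalid there

Fix: Use a subquery that GROUPs and filters with HAVING, then count its rows

Corrected query:
SELECT COUNT(*) FROM (SELECT genre FROM movies GROUP BY genre HAVING COUNT(*) >= 2)

Result:
COUNT(*)
--------
3       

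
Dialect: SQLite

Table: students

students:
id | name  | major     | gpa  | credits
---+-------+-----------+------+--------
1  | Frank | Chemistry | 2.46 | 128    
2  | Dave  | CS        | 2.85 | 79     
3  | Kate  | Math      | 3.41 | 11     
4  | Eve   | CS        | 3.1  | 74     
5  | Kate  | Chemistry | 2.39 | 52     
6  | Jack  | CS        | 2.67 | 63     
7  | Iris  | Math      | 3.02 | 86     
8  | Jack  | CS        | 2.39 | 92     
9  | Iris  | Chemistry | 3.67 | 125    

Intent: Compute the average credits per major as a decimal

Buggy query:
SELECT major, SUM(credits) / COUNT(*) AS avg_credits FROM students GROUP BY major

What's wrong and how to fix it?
Bug: Both operands are integers, so '/' performs integer division and truncates

Fix: Cast one side to REAL so the division keeps the fractional part

Corrected query:
SELECT major, SUM(credits) * 1.0 / COUNT(*) AS avg_credits FROM students GROUP BY major

Result:
major     | avg_credits
----------+------------
CS        | 77         
Chemistry | 101.666667 
Math      | 48.5       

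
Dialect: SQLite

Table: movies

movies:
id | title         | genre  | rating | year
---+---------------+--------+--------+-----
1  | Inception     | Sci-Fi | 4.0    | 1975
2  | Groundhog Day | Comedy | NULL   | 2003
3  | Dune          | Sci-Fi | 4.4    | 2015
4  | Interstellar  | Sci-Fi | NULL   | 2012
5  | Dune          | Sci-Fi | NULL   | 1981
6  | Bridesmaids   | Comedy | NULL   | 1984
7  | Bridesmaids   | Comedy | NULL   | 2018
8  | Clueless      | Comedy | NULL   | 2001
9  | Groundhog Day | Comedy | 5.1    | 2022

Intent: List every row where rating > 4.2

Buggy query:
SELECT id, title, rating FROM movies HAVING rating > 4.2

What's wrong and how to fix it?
Bug: This is a non-aggregate query (no GROUP BY, no aggregates), so in SQLite the HAVING clause is invalid here; a row-level condition belongs in WHERE

Fix: Replace HAVING with WHERE since the condition applies to individual rows

Corrected query:
SELECT id, title, rating FROM movies WHERE rating > 4.2

Result:
id | title         | rating
---+---------------+-------
3  | Dune          | 4.4   
9  | Groundhog Day | 5.1   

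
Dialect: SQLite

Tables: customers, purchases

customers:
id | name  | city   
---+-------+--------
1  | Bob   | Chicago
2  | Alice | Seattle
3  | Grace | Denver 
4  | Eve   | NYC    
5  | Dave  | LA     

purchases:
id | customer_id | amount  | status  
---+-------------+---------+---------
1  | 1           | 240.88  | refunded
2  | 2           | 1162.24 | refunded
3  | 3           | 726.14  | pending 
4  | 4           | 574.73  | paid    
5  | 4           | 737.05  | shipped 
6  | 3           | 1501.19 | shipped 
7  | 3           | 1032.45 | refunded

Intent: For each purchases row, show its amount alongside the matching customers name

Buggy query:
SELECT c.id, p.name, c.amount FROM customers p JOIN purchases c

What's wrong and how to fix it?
Bug: JOIN with no ON clause produces a cartesian product; every purchases row pairs with every customers row

Fix: Specify the join condition linking the foreign key to the parent id

Corrected query:
SELECT c.id, p.name, c.amount FROM customers p JOIN purchases c ON c.customer_id = p.id

Result:
id | name  | amount 
---+-------+--------
1  | Bob   | 240.88 
2  | Alice | 1162.24
3  | Grace | 726.14 
4  | Eve   | 574.73 
5  | Eve   | 737.05 
6  | Grace | 1501.19
7  | Grace | 1032.45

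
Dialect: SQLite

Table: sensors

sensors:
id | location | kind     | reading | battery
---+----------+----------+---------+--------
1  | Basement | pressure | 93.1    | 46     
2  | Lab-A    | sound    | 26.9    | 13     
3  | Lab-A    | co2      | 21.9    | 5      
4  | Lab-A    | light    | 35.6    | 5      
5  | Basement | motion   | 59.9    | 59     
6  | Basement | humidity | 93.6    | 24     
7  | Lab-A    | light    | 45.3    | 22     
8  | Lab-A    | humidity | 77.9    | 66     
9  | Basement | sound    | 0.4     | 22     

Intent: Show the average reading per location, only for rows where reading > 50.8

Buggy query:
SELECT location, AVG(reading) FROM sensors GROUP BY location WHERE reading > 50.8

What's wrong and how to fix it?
Bug: WHERE cannot follow GROUP BY

Fix: Place WHERE between FROM and GROUP BY

Corrected query:
SELECT location, AVG(reading) FROM sensors WHERE reading > 50.8 GROUP BY location

Result:
location | AVG(reading)
---------+-------------
Basement | 82.2        
Lab-A    | 77.9        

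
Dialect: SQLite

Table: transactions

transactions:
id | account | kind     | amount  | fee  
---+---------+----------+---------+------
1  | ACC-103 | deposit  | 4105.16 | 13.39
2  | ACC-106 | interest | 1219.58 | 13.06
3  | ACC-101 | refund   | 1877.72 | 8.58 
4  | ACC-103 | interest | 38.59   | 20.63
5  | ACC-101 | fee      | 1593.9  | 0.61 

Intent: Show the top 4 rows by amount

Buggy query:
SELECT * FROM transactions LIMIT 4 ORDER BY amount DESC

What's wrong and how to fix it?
Bug: LIMIT must come after ORDER BY

Fix: Swap the clauses: ORDER BY first, then LIMIT

Corrected query:
SELECT * FROM transactions ORDER BY amount DESC LIMIT 4

Result:
id | account | kind     | amount  | fee  
---+---------+----------+---------+------
1  | ACC-103 | deposit  | 4105.16 | 13.39
3  | ACC-101 | refund   | 1877.72 | 8.58 
5  | ACC-101 | fee      | 1593.9  | 0.61 
2  | ACC-106 | interest | 1219.58 | 13.06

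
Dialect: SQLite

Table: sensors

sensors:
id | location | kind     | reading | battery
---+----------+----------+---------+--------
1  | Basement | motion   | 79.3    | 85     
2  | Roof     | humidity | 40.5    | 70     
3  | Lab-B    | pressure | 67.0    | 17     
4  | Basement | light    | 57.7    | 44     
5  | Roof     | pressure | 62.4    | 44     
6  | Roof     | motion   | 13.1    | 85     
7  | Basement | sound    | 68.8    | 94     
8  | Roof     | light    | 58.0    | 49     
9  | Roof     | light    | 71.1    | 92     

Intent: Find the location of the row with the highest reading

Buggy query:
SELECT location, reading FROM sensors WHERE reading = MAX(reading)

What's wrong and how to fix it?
Bug: WHERE is evaluated per row; an aggregate over the whole table isn't defined there

Fix: Wrap MAX in a scalar subquery so WHERE compares against a single value

Corrected query:
SELECT location, reading FROM sensors WHERE reading = (SELECT MAX(reading) FROM sensors)

Result:
location | reading
---------+--------
Basement | 79.3   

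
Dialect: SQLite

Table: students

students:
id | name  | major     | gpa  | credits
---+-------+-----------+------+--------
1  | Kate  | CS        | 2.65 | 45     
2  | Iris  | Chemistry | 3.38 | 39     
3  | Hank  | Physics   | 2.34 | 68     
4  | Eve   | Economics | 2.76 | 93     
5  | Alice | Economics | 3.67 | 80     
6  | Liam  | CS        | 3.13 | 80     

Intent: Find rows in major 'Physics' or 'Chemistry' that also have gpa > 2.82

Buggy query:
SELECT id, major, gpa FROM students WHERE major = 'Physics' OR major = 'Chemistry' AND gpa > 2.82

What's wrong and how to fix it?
Bug: AND binds tighter than OR, so this parses as major = 'Physics' OR (major = 'Chemistry' AND gpa > 2.82)

Fix: Add parentheses around the OR so the AND applies to both alternatives

Corrected query:
SELECT id, major, gpa FROM students WHERE (major = 'Physics' OR major = 'Chemistry') AND gpa > 2.82

Result:
id | major     | gpa 
---+-----------+-----
2  | Chemistry | 3.38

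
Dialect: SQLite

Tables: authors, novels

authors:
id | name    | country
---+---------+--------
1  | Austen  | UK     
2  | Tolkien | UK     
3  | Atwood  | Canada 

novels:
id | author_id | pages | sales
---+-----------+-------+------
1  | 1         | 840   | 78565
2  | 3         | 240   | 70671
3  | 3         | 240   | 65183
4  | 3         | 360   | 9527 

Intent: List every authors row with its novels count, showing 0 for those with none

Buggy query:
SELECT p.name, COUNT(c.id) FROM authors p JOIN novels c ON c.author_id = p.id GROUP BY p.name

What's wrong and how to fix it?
Bug: INNER JOIN drops authors rows that have no matching novels rows

Fix: Switch to LEFT JOIN to retain unmatched parent rows

Corrected query:
SELECT p.name, COUNT(c.id) FROM authors p LEFT JOIN novels c ON c.author_id = p.id GROUP BY p.name

Result:
name    | COUNT(c.id)
--------+------------
Atwood  | 3          
Austen  | 1          
Tolkien | 0          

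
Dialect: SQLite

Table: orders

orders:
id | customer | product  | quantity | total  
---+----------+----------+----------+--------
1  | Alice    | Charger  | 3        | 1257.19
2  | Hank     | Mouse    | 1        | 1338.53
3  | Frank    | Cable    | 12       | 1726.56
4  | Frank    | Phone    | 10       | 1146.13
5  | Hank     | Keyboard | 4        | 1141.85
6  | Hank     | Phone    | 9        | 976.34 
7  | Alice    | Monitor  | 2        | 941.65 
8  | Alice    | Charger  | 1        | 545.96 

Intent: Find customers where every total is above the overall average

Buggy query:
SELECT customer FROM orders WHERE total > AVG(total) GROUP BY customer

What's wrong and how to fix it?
Bug: AVG() is an aggregate; it can't sit directly in WHERE

Fix: Use a subquery for AVG and a HAVING MIN(...) filter so the condition holds for every row in the group

Corrected query:
SELECT customer FROM orders GROUP BY customer HAVING MIN(total) > (SELECT AVG(total) FROM orders)

Result:
customer
--------
Frank   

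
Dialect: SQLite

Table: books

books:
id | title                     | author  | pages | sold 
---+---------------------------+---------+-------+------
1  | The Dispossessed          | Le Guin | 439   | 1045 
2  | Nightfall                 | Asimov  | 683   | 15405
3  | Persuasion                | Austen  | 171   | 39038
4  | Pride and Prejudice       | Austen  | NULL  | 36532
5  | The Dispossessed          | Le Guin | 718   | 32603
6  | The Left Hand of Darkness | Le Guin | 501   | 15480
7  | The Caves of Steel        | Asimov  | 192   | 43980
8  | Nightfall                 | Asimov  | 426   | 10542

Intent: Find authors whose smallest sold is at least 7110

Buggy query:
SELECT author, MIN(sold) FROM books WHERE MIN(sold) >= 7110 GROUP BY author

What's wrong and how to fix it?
Bug: Aggregates like MIN are computed per group after WHERE runs

Fix: Replace WHERE with HAVING after the GROUP BY

Corrected query:
SELECT author, MIN(sold) FROM books GROUP BY author HAVING MIN(sold) >= 7110

Result:
author | MIN(sold)
-------+----------
Asimov | 10542    
Austen | 36532    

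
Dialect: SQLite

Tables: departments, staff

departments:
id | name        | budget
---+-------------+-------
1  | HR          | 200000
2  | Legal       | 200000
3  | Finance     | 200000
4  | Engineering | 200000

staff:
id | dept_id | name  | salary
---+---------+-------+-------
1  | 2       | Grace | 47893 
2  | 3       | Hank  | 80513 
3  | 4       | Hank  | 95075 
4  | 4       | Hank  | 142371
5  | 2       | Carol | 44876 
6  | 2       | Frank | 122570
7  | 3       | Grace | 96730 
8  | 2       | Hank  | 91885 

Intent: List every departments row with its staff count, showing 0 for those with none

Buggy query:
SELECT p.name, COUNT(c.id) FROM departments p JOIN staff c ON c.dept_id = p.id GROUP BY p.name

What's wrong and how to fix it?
Bug: INNER JOIN drops departments rows that have no matching staff rows

Fix: Use LEFT JOIN so parents without children still appear (COUNT(c.id) gives 0)

Corrected query:
SELECT p.name, COUNT(c.id) FROM departments p LEFT JOIN staff c ON c.dept_id = p.id GROUP BY p.name

Result:
name        | COUNT(c.id)
------------+------------
Engineering | 2          
Finance     | 2          
HR          | 0          
Legal       | 4          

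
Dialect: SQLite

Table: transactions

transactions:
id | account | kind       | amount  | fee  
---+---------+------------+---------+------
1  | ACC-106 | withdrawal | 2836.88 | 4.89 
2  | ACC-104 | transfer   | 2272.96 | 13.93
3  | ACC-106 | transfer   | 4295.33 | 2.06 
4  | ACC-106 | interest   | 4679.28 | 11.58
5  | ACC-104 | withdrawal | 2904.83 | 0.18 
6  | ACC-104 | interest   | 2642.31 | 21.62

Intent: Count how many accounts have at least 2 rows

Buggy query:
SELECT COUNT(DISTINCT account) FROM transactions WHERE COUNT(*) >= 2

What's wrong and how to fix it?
Bug: COUNT(*) cannot appear in WHERE; the per-group count doesn't exist yet

Fix: Use a subquery that GROUPs and filters with HAVING, then count its rows

Corrected query:
SELECT COUNT(*) FROM (SELECT account FROM transactions GROUP BY account HAVING COUNT(*) >= 2)

Result:
COUNT(*)
--------
2       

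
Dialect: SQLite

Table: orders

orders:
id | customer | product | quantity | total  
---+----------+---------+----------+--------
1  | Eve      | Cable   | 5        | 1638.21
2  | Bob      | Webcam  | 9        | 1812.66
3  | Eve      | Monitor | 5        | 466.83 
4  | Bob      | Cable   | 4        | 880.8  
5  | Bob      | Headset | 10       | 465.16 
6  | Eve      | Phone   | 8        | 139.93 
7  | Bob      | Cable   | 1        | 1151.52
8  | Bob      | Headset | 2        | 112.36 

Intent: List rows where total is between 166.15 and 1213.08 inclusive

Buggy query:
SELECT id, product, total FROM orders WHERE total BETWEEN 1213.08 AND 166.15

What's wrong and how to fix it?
Bug: The bounds are reversed; BETWEEN a AND b requires a <= b to match anything

Fix: Write BETWEEN 166.15 AND 1213.08

Corrected query:
SELECT id, product, total FROM orders WHERE total BETWEEN 166.15 AND 1213.08

Result:
id | product | total  
---+---------+--------
3  | Monitor | 466.83 
4  | Cable   | 880.8  
5  | Headset | 465.16 
7  | Cable   | 1151.52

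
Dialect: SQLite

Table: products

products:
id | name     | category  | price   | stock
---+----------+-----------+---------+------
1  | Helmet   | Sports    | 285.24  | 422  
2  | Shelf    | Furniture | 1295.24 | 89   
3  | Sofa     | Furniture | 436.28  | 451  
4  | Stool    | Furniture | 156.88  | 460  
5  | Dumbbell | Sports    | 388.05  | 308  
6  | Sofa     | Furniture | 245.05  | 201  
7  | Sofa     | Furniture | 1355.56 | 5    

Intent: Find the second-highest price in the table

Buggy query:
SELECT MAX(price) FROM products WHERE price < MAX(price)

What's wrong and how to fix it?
Bug: MAX(price) on the right of the comparison is an aggregate-in-WHERE error

Fix: Compute the overall MAX in a subquery, then take MAX of rows below it

Corrected query:
SELECT MAX(price) FROM products WHERE price < (SELECT MAX(price) FROM products)

Result:
MAX(price)
----------
1295.24   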